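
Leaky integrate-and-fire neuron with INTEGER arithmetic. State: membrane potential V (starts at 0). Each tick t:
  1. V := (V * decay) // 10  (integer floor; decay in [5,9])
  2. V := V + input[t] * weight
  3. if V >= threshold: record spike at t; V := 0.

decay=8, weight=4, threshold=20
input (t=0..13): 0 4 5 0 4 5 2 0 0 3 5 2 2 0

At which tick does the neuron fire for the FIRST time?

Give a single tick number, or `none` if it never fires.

t=0: input=0 -> V=0
t=1: input=4 -> V=16
t=2: input=5 -> V=0 FIRE
t=3: input=0 -> V=0
t=4: input=4 -> V=16
t=5: input=5 -> V=0 FIRE
t=6: input=2 -> V=8
t=7: input=0 -> V=6
t=8: input=0 -> V=4
t=9: input=3 -> V=15
t=10: input=5 -> V=0 FIRE
t=11: input=2 -> V=8
t=12: input=2 -> V=14
t=13: input=0 -> V=11

Answer: 2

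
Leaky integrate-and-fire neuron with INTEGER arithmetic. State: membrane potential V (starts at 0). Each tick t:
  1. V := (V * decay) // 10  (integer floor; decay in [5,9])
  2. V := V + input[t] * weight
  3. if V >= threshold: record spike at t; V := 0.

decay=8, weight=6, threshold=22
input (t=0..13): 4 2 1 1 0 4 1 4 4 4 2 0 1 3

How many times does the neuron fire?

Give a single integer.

t=0: input=4 -> V=0 FIRE
t=1: input=2 -> V=12
t=2: input=1 -> V=15
t=3: input=1 -> V=18
t=4: input=0 -> V=14
t=5: input=4 -> V=0 FIRE
t=6: input=1 -> V=6
t=7: input=4 -> V=0 FIRE
t=8: input=4 -> V=0 FIRE
t=9: input=4 -> V=0 FIRE
t=10: input=2 -> V=12
t=11: input=0 -> V=9
t=12: input=1 -> V=13
t=13: input=3 -> V=0 FIRE

Answer: 6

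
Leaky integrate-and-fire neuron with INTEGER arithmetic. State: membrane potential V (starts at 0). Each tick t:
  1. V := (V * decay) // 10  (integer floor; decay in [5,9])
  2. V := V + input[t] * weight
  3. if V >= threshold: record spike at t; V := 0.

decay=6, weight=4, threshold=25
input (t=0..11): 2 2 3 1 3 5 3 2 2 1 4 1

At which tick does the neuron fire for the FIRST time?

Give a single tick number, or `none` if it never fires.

Answer: 5

Derivation:
t=0: input=2 -> V=8
t=1: input=2 -> V=12
t=2: input=3 -> V=19
t=3: input=1 -> V=15
t=4: input=3 -> V=21
t=5: input=5 -> V=0 FIRE
t=6: input=3 -> V=12
t=7: input=2 -> V=15
t=8: input=2 -> V=17
t=9: input=1 -> V=14
t=10: input=4 -> V=24
t=11: input=1 -> V=18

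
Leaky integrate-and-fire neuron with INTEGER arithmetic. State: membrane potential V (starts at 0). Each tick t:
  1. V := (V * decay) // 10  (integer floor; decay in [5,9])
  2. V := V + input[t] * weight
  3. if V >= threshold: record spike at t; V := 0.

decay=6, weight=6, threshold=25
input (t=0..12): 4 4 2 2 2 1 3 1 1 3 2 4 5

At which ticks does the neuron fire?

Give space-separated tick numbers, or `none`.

t=0: input=4 -> V=24
t=1: input=4 -> V=0 FIRE
t=2: input=2 -> V=12
t=3: input=2 -> V=19
t=4: input=2 -> V=23
t=5: input=1 -> V=19
t=6: input=3 -> V=0 FIRE
t=7: input=1 -> V=6
t=8: input=1 -> V=9
t=9: input=3 -> V=23
t=10: input=2 -> V=0 FIRE
t=11: input=4 -> V=24
t=12: input=5 -> V=0 FIRE

Answer: 1 6 10 12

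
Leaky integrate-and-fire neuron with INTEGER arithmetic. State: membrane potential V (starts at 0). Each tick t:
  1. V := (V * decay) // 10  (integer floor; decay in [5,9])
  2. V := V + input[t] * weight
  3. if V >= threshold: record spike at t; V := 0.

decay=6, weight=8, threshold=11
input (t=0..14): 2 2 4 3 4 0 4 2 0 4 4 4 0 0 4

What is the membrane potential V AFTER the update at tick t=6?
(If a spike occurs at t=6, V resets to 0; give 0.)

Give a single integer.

Answer: 0

Derivation:
t=0: input=2 -> V=0 FIRE
t=1: input=2 -> V=0 FIRE
t=2: input=4 -> V=0 FIRE
t=3: input=3 -> V=0 FIRE
t=4: input=4 -> V=0 FIRE
t=5: input=0 -> V=0
t=6: input=4 -> V=0 FIRE
t=7: input=2 -> V=0 FIRE
t=8: input=0 -> V=0
t=9: input=4 -> V=0 FIRE
t=10: input=4 -> V=0 FIRE
t=11: input=4 -> V=0 FIRE
t=12: input=0 -> V=0
t=13: input=0 -> V=0
t=14: input=4 -> V=0 FIRE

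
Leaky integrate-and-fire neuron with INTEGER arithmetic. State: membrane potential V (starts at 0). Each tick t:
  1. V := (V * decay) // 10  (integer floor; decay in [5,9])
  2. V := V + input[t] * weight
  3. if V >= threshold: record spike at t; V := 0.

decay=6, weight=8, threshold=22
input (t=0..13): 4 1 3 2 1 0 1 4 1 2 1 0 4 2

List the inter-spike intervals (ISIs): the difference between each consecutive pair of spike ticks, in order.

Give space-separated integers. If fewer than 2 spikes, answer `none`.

Answer: 2 5 5

Derivation:
t=0: input=4 -> V=0 FIRE
t=1: input=1 -> V=8
t=2: input=3 -> V=0 FIRE
t=3: input=2 -> V=16
t=4: input=1 -> V=17
t=5: input=0 -> V=10
t=6: input=1 -> V=14
t=7: input=4 -> V=0 FIRE
t=8: input=1 -> V=8
t=9: input=2 -> V=20
t=10: input=1 -> V=20
t=11: input=0 -> V=12
t=12: input=4 -> V=0 FIRE
t=13: input=2 -> V=16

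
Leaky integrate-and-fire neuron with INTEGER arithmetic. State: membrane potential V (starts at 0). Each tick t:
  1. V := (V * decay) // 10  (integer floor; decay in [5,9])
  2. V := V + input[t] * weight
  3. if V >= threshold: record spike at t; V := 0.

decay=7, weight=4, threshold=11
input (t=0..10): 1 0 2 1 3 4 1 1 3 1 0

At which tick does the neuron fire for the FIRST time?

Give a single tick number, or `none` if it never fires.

Answer: 4

Derivation:
t=0: input=1 -> V=4
t=1: input=0 -> V=2
t=2: input=2 -> V=9
t=3: input=1 -> V=10
t=4: input=3 -> V=0 FIRE
t=5: input=4 -> V=0 FIRE
t=6: input=1 -> V=4
t=7: input=1 -> V=6
t=8: input=3 -> V=0 FIRE
t=9: input=1 -> V=4
t=10: input=0 -> V=2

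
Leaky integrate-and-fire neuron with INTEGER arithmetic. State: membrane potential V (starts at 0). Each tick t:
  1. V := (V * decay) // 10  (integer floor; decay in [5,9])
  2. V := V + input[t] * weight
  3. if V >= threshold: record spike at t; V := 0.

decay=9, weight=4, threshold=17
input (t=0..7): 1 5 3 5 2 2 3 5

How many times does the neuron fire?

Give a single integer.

Answer: 4

Derivation:
t=0: input=1 -> V=4
t=1: input=5 -> V=0 FIRE
t=2: input=3 -> V=12
t=3: input=5 -> V=0 FIRE
t=4: input=2 -> V=8
t=5: input=2 -> V=15
t=6: input=3 -> V=0 FIRE
t=7: input=5 -> V=0 FIRE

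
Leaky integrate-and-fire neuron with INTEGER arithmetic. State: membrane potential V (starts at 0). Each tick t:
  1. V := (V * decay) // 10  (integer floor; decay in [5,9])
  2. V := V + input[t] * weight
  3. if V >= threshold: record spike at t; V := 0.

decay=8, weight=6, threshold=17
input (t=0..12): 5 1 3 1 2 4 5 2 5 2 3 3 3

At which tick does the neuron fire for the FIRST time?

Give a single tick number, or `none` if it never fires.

Answer: 0

Derivation:
t=0: input=5 -> V=0 FIRE
t=1: input=1 -> V=6
t=2: input=3 -> V=0 FIRE
t=3: input=1 -> V=6
t=4: input=2 -> V=16
t=5: input=4 -> V=0 FIRE
t=6: input=5 -> V=0 FIRE
t=7: input=2 -> V=12
t=8: input=5 -> V=0 FIRE
t=9: input=2 -> V=12
t=10: input=3 -> V=0 FIRE
t=11: input=3 -> V=0 FIRE
t=12: input=3 -> V=0 FIRE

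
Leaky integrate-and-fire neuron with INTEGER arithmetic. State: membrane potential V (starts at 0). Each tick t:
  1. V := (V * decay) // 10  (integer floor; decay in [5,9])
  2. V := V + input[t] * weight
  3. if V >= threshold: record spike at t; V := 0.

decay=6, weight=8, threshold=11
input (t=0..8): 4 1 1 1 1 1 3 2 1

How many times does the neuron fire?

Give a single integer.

t=0: input=4 -> V=0 FIRE
t=1: input=1 -> V=8
t=2: input=1 -> V=0 FIRE
t=3: input=1 -> V=8
t=4: input=1 -> V=0 FIRE
t=5: input=1 -> V=8
t=6: input=3 -> V=0 FIRE
t=7: input=2 -> V=0 FIRE
t=8: input=1 -> V=8

Answer: 5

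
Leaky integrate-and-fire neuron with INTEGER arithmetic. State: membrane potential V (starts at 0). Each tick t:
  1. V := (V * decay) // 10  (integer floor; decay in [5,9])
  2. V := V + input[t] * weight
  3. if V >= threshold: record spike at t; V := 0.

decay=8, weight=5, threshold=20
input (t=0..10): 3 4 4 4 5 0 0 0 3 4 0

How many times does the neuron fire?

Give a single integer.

t=0: input=3 -> V=15
t=1: input=4 -> V=0 FIRE
t=2: input=4 -> V=0 FIRE
t=3: input=4 -> V=0 FIRE
t=4: input=5 -> V=0 FIRE
t=5: input=0 -> V=0
t=6: input=0 -> V=0
t=7: input=0 -> V=0
t=8: input=3 -> V=15
t=9: input=4 -> V=0 FIRE
t=10: input=0 -> V=0

Answer: 5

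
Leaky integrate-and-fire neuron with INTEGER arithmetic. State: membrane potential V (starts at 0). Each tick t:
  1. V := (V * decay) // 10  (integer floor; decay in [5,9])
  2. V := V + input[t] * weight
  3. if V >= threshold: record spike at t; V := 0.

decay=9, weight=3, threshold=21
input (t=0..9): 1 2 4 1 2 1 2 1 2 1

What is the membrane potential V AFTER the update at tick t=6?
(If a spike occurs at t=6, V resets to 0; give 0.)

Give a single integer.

Answer: 8

Derivation:
t=0: input=1 -> V=3
t=1: input=2 -> V=8
t=2: input=4 -> V=19
t=3: input=1 -> V=20
t=4: input=2 -> V=0 FIRE
t=5: input=1 -> V=3
t=6: input=2 -> V=8
t=7: input=1 -> V=10
t=8: input=2 -> V=15
t=9: input=1 -> V=16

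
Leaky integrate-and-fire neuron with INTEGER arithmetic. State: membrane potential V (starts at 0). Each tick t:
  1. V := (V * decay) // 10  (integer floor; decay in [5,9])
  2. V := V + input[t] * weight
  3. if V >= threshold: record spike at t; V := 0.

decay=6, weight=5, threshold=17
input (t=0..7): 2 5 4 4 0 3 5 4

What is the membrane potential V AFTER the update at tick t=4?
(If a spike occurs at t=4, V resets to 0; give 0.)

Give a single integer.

t=0: input=2 -> V=10
t=1: input=5 -> V=0 FIRE
t=2: input=4 -> V=0 FIRE
t=3: input=4 -> V=0 FIRE
t=4: input=0 -> V=0
t=5: input=3 -> V=15
t=6: input=5 -> V=0 FIRE
t=7: input=4 -> V=0 FIRE

Answer: 0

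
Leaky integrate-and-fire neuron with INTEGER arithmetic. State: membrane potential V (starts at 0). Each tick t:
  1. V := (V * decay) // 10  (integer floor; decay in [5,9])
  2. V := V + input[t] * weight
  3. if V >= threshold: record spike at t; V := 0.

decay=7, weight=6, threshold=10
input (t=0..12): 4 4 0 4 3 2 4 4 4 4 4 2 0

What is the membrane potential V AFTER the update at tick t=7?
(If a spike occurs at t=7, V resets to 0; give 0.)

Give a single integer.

t=0: input=4 -> V=0 FIRE
t=1: input=4 -> V=0 FIRE
t=2: input=0 -> V=0
t=3: input=4 -> V=0 FIRE
t=4: input=3 -> V=0 FIRE
t=5: input=2 -> V=0 FIRE
t=6: input=4 -> V=0 FIRE
t=7: input=4 -> V=0 FIRE
t=8: input=4 -> V=0 FIRE
t=9: input=4 -> V=0 FIRE
t=10: input=4 -> V=0 FIRE
t=11: input=2 -> V=0 FIRE
t=12: input=0 -> V=0

Answer: 0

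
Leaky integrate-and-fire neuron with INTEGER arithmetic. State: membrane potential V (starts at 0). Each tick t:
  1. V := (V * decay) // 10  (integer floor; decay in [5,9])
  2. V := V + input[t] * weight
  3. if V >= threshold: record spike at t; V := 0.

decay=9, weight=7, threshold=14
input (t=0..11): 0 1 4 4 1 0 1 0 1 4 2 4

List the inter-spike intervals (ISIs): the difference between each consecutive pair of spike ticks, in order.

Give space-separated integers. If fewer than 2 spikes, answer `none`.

t=0: input=0 -> V=0
t=1: input=1 -> V=7
t=2: input=4 -> V=0 FIRE
t=3: input=4 -> V=0 FIRE
t=4: input=1 -> V=7
t=5: input=0 -> V=6
t=6: input=1 -> V=12
t=7: input=0 -> V=10
t=8: input=1 -> V=0 FIRE
t=9: input=4 -> V=0 FIRE
t=10: input=2 -> V=0 FIRE
t=11: input=4 -> V=0 FIRE

Answer: 1 5 1 1 1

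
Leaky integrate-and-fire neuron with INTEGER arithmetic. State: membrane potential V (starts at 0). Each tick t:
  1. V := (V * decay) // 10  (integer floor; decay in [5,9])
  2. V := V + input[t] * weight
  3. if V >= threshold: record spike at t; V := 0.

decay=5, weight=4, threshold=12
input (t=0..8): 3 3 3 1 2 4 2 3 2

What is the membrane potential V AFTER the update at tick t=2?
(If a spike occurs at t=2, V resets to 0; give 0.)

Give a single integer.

Answer: 0

Derivation:
t=0: input=3 -> V=0 FIRE
t=1: input=3 -> V=0 FIRE
t=2: input=3 -> V=0 FIRE
t=3: input=1 -> V=4
t=4: input=2 -> V=10
t=5: input=4 -> V=0 FIRE
t=6: input=2 -> V=8
t=7: input=3 -> V=0 FIRE
t=8: input=2 -> V=8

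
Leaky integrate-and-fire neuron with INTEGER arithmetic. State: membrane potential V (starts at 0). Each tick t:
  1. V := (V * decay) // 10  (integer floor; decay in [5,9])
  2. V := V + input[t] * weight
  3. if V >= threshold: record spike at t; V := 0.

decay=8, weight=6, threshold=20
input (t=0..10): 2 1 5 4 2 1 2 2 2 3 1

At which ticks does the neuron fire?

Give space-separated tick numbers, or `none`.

Answer: 2 3 6 8 10

Derivation:
t=0: input=2 -> V=12
t=1: input=1 -> V=15
t=2: input=5 -> V=0 FIRE
t=3: input=4 -> V=0 FIRE
t=4: input=2 -> V=12
t=5: input=1 -> V=15
t=6: input=2 -> V=0 FIRE
t=7: input=2 -> V=12
t=8: input=2 -> V=0 FIRE
t=9: input=3 -> V=18
t=10: input=1 -> V=0 FIRE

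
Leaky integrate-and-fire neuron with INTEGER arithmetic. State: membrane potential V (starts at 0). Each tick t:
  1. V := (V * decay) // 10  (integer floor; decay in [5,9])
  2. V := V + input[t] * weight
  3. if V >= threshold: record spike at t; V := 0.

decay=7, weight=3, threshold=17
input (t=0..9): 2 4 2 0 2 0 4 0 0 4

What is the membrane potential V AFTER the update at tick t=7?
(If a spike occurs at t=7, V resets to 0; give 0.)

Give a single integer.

t=0: input=2 -> V=6
t=1: input=4 -> V=16
t=2: input=2 -> V=0 FIRE
t=3: input=0 -> V=0
t=4: input=2 -> V=6
t=5: input=0 -> V=4
t=6: input=4 -> V=14
t=7: input=0 -> V=9
t=8: input=0 -> V=6
t=9: input=4 -> V=16

Answer: 9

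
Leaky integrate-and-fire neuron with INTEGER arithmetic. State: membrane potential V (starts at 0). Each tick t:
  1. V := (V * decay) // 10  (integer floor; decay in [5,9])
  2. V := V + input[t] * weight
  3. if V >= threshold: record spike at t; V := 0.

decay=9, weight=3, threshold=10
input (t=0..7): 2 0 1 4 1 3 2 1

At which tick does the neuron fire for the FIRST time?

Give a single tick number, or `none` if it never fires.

t=0: input=2 -> V=6
t=1: input=0 -> V=5
t=2: input=1 -> V=7
t=3: input=4 -> V=0 FIRE
t=4: input=1 -> V=3
t=5: input=3 -> V=0 FIRE
t=6: input=2 -> V=6
t=7: input=1 -> V=8

Answer: 3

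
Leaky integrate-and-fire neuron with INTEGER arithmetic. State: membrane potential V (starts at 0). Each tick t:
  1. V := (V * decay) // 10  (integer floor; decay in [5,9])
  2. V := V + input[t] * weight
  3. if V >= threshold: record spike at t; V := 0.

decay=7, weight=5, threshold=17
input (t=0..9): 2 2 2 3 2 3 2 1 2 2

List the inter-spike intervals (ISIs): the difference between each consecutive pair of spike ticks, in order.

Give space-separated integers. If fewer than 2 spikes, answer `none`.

Answer: 2 2 3

Derivation:
t=0: input=2 -> V=10
t=1: input=2 -> V=0 FIRE
t=2: input=2 -> V=10
t=3: input=3 -> V=0 FIRE
t=4: input=2 -> V=10
t=5: input=3 -> V=0 FIRE
t=6: input=2 -> V=10
t=7: input=1 -> V=12
t=8: input=2 -> V=0 FIRE
t=9: input=2 -> V=10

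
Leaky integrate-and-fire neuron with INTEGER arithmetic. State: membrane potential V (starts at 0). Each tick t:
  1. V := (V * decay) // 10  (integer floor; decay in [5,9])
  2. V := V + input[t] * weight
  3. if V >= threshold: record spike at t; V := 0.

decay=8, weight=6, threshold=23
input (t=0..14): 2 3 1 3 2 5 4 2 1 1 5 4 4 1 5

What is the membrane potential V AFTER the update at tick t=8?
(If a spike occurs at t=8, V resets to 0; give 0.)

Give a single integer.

Answer: 15

Derivation:
t=0: input=2 -> V=12
t=1: input=3 -> V=0 FIRE
t=2: input=1 -> V=6
t=3: input=3 -> V=22
t=4: input=2 -> V=0 FIRE
t=5: input=5 -> V=0 FIRE
t=6: input=4 -> V=0 FIRE
t=7: input=2 -> V=12
t=8: input=1 -> V=15
t=9: input=1 -> V=18
t=10: input=5 -> V=0 FIRE
t=11: input=4 -> V=0 FIRE
t=12: input=4 -> V=0 FIRE
t=13: input=1 -> V=6
t=14: input=5 -> V=0 FIRE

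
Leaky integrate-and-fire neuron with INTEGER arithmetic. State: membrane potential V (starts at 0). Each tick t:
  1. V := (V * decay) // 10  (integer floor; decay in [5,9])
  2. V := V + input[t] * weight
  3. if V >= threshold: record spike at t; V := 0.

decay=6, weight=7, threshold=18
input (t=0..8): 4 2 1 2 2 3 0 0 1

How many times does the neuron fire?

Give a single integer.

t=0: input=4 -> V=0 FIRE
t=1: input=2 -> V=14
t=2: input=1 -> V=15
t=3: input=2 -> V=0 FIRE
t=4: input=2 -> V=14
t=5: input=3 -> V=0 FIRE
t=6: input=0 -> V=0
t=7: input=0 -> V=0
t=8: input=1 -> V=7

Answer: 3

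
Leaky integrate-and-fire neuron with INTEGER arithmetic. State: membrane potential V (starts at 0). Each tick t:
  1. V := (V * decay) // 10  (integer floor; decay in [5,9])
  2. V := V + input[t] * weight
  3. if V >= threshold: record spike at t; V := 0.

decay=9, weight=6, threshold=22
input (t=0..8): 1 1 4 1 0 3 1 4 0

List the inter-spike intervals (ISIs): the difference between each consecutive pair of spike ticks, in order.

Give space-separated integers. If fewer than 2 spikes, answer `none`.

Answer: 3 2

Derivation:
t=0: input=1 -> V=6
t=1: input=1 -> V=11
t=2: input=4 -> V=0 FIRE
t=3: input=1 -> V=6
t=4: input=0 -> V=5
t=5: input=3 -> V=0 FIRE
t=6: input=1 -> V=6
t=7: input=4 -> V=0 FIRE
t=8: input=0 -> V=0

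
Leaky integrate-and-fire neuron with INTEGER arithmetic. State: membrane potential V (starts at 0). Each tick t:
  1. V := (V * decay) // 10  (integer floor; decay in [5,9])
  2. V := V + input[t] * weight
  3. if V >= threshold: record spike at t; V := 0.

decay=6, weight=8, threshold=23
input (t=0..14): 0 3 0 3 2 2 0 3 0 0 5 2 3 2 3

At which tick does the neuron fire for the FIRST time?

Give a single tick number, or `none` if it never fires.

t=0: input=0 -> V=0
t=1: input=3 -> V=0 FIRE
t=2: input=0 -> V=0
t=3: input=3 -> V=0 FIRE
t=4: input=2 -> V=16
t=5: input=2 -> V=0 FIRE
t=6: input=0 -> V=0
t=7: input=3 -> V=0 FIRE
t=8: input=0 -> V=0
t=9: input=0 -> V=0
t=10: input=5 -> V=0 FIRE
t=11: input=2 -> V=16
t=12: input=3 -> V=0 FIRE
t=13: input=2 -> V=16
t=14: input=3 -> V=0 FIRE

Answer: 1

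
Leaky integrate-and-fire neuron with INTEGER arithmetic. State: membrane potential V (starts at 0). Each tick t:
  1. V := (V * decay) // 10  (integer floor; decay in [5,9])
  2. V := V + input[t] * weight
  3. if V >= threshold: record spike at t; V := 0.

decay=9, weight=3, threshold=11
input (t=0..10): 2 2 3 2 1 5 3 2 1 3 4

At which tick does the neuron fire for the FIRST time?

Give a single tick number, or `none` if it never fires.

t=0: input=2 -> V=6
t=1: input=2 -> V=0 FIRE
t=2: input=3 -> V=9
t=3: input=2 -> V=0 FIRE
t=4: input=1 -> V=3
t=5: input=5 -> V=0 FIRE
t=6: input=3 -> V=9
t=7: input=2 -> V=0 FIRE
t=8: input=1 -> V=3
t=9: input=3 -> V=0 FIRE
t=10: input=4 -> V=0 FIRE

Answer: 1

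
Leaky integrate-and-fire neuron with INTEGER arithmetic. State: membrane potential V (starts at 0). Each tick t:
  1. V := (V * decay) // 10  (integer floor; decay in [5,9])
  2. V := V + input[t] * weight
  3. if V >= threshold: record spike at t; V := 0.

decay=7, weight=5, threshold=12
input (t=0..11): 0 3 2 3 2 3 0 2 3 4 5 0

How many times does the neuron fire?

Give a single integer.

t=0: input=0 -> V=0
t=1: input=3 -> V=0 FIRE
t=2: input=2 -> V=10
t=3: input=3 -> V=0 FIRE
t=4: input=2 -> V=10
t=5: input=3 -> V=0 FIRE
t=6: input=0 -> V=0
t=7: input=2 -> V=10
t=8: input=3 -> V=0 FIRE
t=9: input=4 -> V=0 FIRE
t=10: input=5 -> V=0 FIRE
t=11: input=0 -> V=0

Answer: 6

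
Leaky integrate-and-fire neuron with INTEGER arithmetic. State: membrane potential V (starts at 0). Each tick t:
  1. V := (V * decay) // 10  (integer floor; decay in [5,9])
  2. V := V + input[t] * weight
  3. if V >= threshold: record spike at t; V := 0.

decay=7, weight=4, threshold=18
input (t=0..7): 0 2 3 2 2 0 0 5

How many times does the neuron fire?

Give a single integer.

Answer: 2

Derivation:
t=0: input=0 -> V=0
t=1: input=2 -> V=8
t=2: input=3 -> V=17
t=3: input=2 -> V=0 FIRE
t=4: input=2 -> V=8
t=5: input=0 -> V=5
t=6: input=0 -> V=3
t=7: input=5 -> V=0 FIRE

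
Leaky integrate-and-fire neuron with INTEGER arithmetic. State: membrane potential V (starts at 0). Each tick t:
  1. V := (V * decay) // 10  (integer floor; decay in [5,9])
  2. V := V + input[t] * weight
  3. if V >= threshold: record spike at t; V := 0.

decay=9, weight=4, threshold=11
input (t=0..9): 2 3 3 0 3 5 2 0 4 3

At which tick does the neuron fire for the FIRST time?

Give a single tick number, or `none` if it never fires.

Answer: 1

Derivation:
t=0: input=2 -> V=8
t=1: input=3 -> V=0 FIRE
t=2: input=3 -> V=0 FIRE
t=3: input=0 -> V=0
t=4: input=3 -> V=0 FIRE
t=5: input=5 -> V=0 FIRE
t=6: input=2 -> V=8
t=7: input=0 -> V=7
t=8: input=4 -> V=0 FIRE
t=9: input=3 -> V=0 FIRE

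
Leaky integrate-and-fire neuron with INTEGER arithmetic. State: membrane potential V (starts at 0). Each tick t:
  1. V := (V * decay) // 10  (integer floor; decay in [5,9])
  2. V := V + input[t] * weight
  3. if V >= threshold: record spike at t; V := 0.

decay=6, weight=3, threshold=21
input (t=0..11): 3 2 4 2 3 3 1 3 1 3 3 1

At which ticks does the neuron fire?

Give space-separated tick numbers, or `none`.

t=0: input=3 -> V=9
t=1: input=2 -> V=11
t=2: input=4 -> V=18
t=3: input=2 -> V=16
t=4: input=3 -> V=18
t=5: input=3 -> V=19
t=6: input=1 -> V=14
t=7: input=3 -> V=17
t=8: input=1 -> V=13
t=9: input=3 -> V=16
t=10: input=3 -> V=18
t=11: input=1 -> V=13

Answer: none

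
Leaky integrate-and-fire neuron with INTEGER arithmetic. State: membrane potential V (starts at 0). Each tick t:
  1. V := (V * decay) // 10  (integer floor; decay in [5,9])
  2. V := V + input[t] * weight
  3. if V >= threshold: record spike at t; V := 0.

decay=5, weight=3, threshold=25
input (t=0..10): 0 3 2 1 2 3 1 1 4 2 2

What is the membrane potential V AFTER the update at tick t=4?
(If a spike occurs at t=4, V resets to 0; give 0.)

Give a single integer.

Answer: 10

Derivation:
t=0: input=0 -> V=0
t=1: input=3 -> V=9
t=2: input=2 -> V=10
t=3: input=1 -> V=8
t=4: input=2 -> V=10
t=5: input=3 -> V=14
t=6: input=1 -> V=10
t=7: input=1 -> V=8
t=8: input=4 -> V=16
t=9: input=2 -> V=14
t=10: input=2 -> V=13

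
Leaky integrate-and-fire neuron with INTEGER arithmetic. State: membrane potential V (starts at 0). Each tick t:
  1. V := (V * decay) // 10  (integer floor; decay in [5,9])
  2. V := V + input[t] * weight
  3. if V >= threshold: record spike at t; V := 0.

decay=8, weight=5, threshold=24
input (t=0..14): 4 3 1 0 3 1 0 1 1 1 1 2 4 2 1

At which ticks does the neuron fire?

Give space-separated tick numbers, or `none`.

t=0: input=4 -> V=20
t=1: input=3 -> V=0 FIRE
t=2: input=1 -> V=5
t=3: input=0 -> V=4
t=4: input=3 -> V=18
t=5: input=1 -> V=19
t=6: input=0 -> V=15
t=7: input=1 -> V=17
t=8: input=1 -> V=18
t=9: input=1 -> V=19
t=10: input=1 -> V=20
t=11: input=2 -> V=0 FIRE
t=12: input=4 -> V=20
t=13: input=2 -> V=0 FIRE
t=14: input=1 -> V=5

Answer: 1 11 13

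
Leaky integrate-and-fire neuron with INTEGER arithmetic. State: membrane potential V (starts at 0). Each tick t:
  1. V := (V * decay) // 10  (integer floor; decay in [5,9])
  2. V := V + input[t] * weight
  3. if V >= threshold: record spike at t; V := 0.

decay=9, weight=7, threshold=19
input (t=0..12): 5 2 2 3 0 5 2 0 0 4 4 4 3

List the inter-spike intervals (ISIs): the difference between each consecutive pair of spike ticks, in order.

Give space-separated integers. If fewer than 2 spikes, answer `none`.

Answer: 2 1 2 4 1 1 1

Derivation:
t=0: input=5 -> V=0 FIRE
t=1: input=2 -> V=14
t=2: input=2 -> V=0 FIRE
t=3: input=3 -> V=0 FIRE
t=4: input=0 -> V=0
t=5: input=5 -> V=0 FIRE
t=6: input=2 -> V=14
t=7: input=0 -> V=12
t=8: input=0 -> V=10
t=9: input=4 -> V=0 FIRE
t=10: input=4 -> V=0 FIRE
t=11: input=4 -> V=0 FIRE
t=12: input=3 -> V=0 FIRE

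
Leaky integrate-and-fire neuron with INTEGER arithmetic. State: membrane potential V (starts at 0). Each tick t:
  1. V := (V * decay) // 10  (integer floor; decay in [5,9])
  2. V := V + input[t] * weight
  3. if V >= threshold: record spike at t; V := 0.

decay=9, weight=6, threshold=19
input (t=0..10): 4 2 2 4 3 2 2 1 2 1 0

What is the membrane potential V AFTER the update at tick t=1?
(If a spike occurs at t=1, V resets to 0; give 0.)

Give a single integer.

t=0: input=4 -> V=0 FIRE
t=1: input=2 -> V=12
t=2: input=2 -> V=0 FIRE
t=3: input=4 -> V=0 FIRE
t=4: input=3 -> V=18
t=5: input=2 -> V=0 FIRE
t=6: input=2 -> V=12
t=7: input=1 -> V=16
t=8: input=2 -> V=0 FIRE
t=9: input=1 -> V=6
t=10: input=0 -> V=5

Answer: 12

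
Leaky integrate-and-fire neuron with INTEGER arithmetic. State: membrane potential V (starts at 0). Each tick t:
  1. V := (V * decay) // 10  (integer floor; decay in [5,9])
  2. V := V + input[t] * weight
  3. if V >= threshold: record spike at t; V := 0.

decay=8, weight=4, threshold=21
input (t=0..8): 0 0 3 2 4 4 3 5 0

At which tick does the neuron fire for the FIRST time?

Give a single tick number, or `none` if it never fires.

t=0: input=0 -> V=0
t=1: input=0 -> V=0
t=2: input=3 -> V=12
t=3: input=2 -> V=17
t=4: input=4 -> V=0 FIRE
t=5: input=4 -> V=16
t=6: input=3 -> V=0 FIRE
t=7: input=5 -> V=20
t=8: input=0 -> V=16

Answer: 4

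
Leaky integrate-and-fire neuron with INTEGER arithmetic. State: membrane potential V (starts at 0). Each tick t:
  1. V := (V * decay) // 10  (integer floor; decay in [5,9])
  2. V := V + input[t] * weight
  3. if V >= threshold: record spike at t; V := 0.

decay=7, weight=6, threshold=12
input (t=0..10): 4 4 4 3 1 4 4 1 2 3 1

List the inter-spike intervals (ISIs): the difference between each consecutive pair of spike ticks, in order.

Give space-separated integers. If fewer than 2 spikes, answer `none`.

Answer: 1 1 1 2 1 2 1

Derivation:
t=0: input=4 -> V=0 FIRE
t=1: input=4 -> V=0 FIRE
t=2: input=4 -> V=0 FIRE
t=3: input=3 -> V=0 FIRE
t=4: input=1 -> V=6
t=5: input=4 -> V=0 FIRE
t=6: input=4 -> V=0 FIRE
t=7: input=1 -> V=6
t=8: input=2 -> V=0 FIRE
t=9: input=3 -> V=0 FIRE
t=10: input=1 -> V=6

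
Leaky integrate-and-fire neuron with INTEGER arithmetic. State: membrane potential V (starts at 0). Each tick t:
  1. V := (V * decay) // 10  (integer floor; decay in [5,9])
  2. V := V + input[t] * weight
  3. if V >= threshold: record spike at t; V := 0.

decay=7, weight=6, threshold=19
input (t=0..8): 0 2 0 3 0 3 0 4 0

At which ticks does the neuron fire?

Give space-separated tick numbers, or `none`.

t=0: input=0 -> V=0
t=1: input=2 -> V=12
t=2: input=0 -> V=8
t=3: input=3 -> V=0 FIRE
t=4: input=0 -> V=0
t=5: input=3 -> V=18
t=6: input=0 -> V=12
t=7: input=4 -> V=0 FIRE
t=8: input=0 -> V=0

Answer: 3 7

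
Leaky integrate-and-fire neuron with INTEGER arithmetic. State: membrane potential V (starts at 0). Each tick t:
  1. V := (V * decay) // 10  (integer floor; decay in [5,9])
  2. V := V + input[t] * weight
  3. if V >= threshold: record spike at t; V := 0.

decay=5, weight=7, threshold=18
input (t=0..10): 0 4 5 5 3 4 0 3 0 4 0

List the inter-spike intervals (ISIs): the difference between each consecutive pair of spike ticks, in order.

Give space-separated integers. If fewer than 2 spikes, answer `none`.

t=0: input=0 -> V=0
t=1: input=4 -> V=0 FIRE
t=2: input=5 -> V=0 FIRE
t=3: input=5 -> V=0 FIRE
t=4: input=3 -> V=0 FIRE
t=5: input=4 -> V=0 FIRE
t=6: input=0 -> V=0
t=7: input=3 -> V=0 FIRE
t=8: input=0 -> V=0
t=9: input=4 -> V=0 FIRE
t=10: input=0 -> V=0

Answer: 1 1 1 1 2 2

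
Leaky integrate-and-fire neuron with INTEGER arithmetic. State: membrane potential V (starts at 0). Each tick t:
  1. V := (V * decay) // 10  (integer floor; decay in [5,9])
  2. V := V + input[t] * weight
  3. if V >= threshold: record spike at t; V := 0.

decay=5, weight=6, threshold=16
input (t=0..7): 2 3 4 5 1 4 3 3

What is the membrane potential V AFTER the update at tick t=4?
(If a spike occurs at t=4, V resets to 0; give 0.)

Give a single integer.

Answer: 6

Derivation:
t=0: input=2 -> V=12
t=1: input=3 -> V=0 FIRE
t=2: input=4 -> V=0 FIRE
t=3: input=5 -> V=0 FIRE
t=4: input=1 -> V=6
t=5: input=4 -> V=0 FIRE
t=6: input=3 -> V=0 FIRE
t=7: input=3 -> V=0 FIRE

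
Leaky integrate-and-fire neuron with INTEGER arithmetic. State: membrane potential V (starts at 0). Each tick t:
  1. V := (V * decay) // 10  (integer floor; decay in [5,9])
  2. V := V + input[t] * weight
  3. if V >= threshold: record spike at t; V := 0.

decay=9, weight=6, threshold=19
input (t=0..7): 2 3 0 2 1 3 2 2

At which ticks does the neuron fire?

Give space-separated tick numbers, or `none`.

t=0: input=2 -> V=12
t=1: input=3 -> V=0 FIRE
t=2: input=0 -> V=0
t=3: input=2 -> V=12
t=4: input=1 -> V=16
t=5: input=3 -> V=0 FIRE
t=6: input=2 -> V=12
t=7: input=2 -> V=0 FIRE

Answer: 1 5 7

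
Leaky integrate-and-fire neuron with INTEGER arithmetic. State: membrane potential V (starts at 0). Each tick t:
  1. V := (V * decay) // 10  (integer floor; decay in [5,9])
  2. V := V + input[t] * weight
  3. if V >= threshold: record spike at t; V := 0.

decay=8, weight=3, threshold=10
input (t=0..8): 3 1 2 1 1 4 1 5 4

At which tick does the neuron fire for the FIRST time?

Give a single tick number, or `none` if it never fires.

t=0: input=3 -> V=9
t=1: input=1 -> V=0 FIRE
t=2: input=2 -> V=6
t=3: input=1 -> V=7
t=4: input=1 -> V=8
t=5: input=4 -> V=0 FIRE
t=6: input=1 -> V=3
t=7: input=5 -> V=0 FIRE
t=8: input=4 -> V=0 FIRE

Answer: 1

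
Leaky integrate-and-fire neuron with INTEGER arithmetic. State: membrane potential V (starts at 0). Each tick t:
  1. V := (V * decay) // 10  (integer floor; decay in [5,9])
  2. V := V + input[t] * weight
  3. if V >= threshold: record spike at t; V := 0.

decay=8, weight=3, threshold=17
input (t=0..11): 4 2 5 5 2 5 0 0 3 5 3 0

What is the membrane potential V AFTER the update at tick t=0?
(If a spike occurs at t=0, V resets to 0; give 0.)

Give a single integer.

Answer: 12

Derivation:
t=0: input=4 -> V=12
t=1: input=2 -> V=15
t=2: input=5 -> V=0 FIRE
t=3: input=5 -> V=15
t=4: input=2 -> V=0 FIRE
t=5: input=5 -> V=15
t=6: input=0 -> V=12
t=7: input=0 -> V=9
t=8: input=3 -> V=16
t=9: input=5 -> V=0 FIRE
t=10: input=3 -> V=9
t=11: input=0 -> V=7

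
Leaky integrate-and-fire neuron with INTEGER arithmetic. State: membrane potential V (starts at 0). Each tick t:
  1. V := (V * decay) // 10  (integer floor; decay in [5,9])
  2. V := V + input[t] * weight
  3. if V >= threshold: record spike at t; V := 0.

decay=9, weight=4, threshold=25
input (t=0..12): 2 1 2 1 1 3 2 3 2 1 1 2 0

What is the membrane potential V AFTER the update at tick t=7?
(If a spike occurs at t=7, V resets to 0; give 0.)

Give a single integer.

t=0: input=2 -> V=8
t=1: input=1 -> V=11
t=2: input=2 -> V=17
t=3: input=1 -> V=19
t=4: input=1 -> V=21
t=5: input=3 -> V=0 FIRE
t=6: input=2 -> V=8
t=7: input=3 -> V=19
t=8: input=2 -> V=0 FIRE
t=9: input=1 -> V=4
t=10: input=1 -> V=7
t=11: input=2 -> V=14
t=12: input=0 -> V=12

Answer: 19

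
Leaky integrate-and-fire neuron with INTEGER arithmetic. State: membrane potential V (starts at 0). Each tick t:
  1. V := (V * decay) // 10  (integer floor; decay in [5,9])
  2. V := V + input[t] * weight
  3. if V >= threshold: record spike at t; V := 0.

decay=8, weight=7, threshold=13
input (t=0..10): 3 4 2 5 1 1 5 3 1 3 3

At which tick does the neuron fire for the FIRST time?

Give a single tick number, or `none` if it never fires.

Answer: 0

Derivation:
t=0: input=3 -> V=0 FIRE
t=1: input=4 -> V=0 FIRE
t=2: input=2 -> V=0 FIRE
t=3: input=5 -> V=0 FIRE
t=4: input=1 -> V=7
t=5: input=1 -> V=12
t=6: input=5 -> V=0 FIRE
t=7: input=3 -> V=0 FIRE
t=8: input=1 -> V=7
t=9: input=3 -> V=0 FIRE
t=10: input=3 -> V=0 FIRE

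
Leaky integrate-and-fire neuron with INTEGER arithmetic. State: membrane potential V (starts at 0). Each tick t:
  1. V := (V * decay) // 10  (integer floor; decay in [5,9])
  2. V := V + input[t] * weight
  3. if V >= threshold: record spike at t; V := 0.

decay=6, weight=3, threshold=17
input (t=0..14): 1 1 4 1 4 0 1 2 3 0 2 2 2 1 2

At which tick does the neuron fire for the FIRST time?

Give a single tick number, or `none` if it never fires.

Answer: 4

Derivation:
t=0: input=1 -> V=3
t=1: input=1 -> V=4
t=2: input=4 -> V=14
t=3: input=1 -> V=11
t=4: input=4 -> V=0 FIRE
t=5: input=0 -> V=0
t=6: input=1 -> V=3
t=7: input=2 -> V=7
t=8: input=3 -> V=13
t=9: input=0 -> V=7
t=10: input=2 -> V=10
t=11: input=2 -> V=12
t=12: input=2 -> V=13
t=13: input=1 -> V=10
t=14: input=2 -> V=12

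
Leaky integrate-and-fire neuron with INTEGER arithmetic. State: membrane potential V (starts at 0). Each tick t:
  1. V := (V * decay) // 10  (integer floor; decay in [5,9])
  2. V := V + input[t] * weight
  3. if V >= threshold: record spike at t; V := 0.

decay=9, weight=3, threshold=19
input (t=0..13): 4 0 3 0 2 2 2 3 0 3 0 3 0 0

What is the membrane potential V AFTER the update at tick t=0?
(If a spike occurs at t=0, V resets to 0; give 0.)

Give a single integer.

t=0: input=4 -> V=12
t=1: input=0 -> V=10
t=2: input=3 -> V=18
t=3: input=0 -> V=16
t=4: input=2 -> V=0 FIRE
t=5: input=2 -> V=6
t=6: input=2 -> V=11
t=7: input=3 -> V=18
t=8: input=0 -> V=16
t=9: input=3 -> V=0 FIRE
t=10: input=0 -> V=0
t=11: input=3 -> V=9
t=12: input=0 -> V=8
t=13: input=0 -> V=7

Answer: 12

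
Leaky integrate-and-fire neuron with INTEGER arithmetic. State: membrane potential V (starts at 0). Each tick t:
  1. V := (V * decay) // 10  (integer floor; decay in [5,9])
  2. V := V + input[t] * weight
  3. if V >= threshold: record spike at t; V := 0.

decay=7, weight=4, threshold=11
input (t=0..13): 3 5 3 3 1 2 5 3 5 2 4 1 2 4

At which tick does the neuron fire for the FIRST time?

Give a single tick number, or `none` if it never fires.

Answer: 0

Derivation:
t=0: input=3 -> V=0 FIRE
t=1: input=5 -> V=0 FIRE
t=2: input=3 -> V=0 FIRE
t=3: input=3 -> V=0 FIRE
t=4: input=1 -> V=4
t=5: input=2 -> V=10
t=6: input=5 -> V=0 FIRE
t=7: input=3 -> V=0 FIRE
t=8: input=5 -> V=0 FIRE
t=9: input=2 -> V=8
t=10: input=4 -> V=0 FIRE
t=11: input=1 -> V=4
t=12: input=2 -> V=10
t=13: input=4 -> V=0 FIRE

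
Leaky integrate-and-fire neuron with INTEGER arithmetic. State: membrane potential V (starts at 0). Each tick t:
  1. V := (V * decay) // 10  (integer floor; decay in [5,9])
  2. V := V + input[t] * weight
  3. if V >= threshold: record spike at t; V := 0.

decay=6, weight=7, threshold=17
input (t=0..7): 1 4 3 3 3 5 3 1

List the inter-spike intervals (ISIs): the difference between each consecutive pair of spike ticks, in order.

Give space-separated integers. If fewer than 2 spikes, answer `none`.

Answer: 1 1 1 1 1

Derivation:
t=0: input=1 -> V=7
t=1: input=4 -> V=0 FIRE
t=2: input=3 -> V=0 FIRE
t=3: input=3 -> V=0 FIRE
t=4: input=3 -> V=0 FIRE
t=5: input=5 -> V=0 FIRE
t=6: input=3 -> V=0 FIRE
t=7: input=1 -> V=7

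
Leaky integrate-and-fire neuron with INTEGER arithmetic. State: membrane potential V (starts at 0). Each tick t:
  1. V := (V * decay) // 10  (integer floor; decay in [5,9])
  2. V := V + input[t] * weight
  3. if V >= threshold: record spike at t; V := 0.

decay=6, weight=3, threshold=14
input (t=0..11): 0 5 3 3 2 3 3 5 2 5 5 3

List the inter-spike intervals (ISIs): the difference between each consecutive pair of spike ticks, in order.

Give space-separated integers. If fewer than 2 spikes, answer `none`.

Answer: 2 3 1 2 1

Derivation:
t=0: input=0 -> V=0
t=1: input=5 -> V=0 FIRE
t=2: input=3 -> V=9
t=3: input=3 -> V=0 FIRE
t=4: input=2 -> V=6
t=5: input=3 -> V=12
t=6: input=3 -> V=0 FIRE
t=7: input=5 -> V=0 FIRE
t=8: input=2 -> V=6
t=9: input=5 -> V=0 FIRE
t=10: input=5 -> V=0 FIRE
t=11: input=3 -> V=9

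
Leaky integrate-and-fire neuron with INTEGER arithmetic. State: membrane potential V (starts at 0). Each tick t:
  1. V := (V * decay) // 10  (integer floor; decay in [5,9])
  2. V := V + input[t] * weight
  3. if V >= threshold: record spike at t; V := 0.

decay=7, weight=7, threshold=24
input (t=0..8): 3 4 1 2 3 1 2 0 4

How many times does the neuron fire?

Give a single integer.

Answer: 3

Derivation:
t=0: input=3 -> V=21
t=1: input=4 -> V=0 FIRE
t=2: input=1 -> V=7
t=3: input=2 -> V=18
t=4: input=3 -> V=0 FIRE
t=5: input=1 -> V=7
t=6: input=2 -> V=18
t=7: input=0 -> V=12
t=8: input=4 -> V=0 FIRE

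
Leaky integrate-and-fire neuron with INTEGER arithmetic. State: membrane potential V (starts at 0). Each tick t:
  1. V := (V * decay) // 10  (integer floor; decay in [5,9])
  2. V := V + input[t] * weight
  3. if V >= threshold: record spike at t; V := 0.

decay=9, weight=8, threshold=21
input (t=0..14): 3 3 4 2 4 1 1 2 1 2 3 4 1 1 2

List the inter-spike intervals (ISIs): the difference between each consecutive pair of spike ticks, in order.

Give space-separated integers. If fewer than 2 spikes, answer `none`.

t=0: input=3 -> V=0 FIRE
t=1: input=3 -> V=0 FIRE
t=2: input=4 -> V=0 FIRE
t=3: input=2 -> V=16
t=4: input=4 -> V=0 FIRE
t=5: input=1 -> V=8
t=6: input=1 -> V=15
t=7: input=2 -> V=0 FIRE
t=8: input=1 -> V=8
t=9: input=2 -> V=0 FIRE
t=10: input=3 -> V=0 FIRE
t=11: input=4 -> V=0 FIRE
t=12: input=1 -> V=8
t=13: input=1 -> V=15
t=14: input=2 -> V=0 FIRE

Answer: 1 1 2 3 2 1 1 3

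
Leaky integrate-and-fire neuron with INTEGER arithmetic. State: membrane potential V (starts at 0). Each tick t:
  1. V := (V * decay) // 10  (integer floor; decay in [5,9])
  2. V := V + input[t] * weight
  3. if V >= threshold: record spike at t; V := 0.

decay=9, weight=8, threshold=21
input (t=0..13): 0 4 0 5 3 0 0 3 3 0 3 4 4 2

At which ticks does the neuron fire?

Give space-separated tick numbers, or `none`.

t=0: input=0 -> V=0
t=1: input=4 -> V=0 FIRE
t=2: input=0 -> V=0
t=3: input=5 -> V=0 FIRE
t=4: input=3 -> V=0 FIRE
t=5: input=0 -> V=0
t=6: input=0 -> V=0
t=7: input=3 -> V=0 FIRE
t=8: input=3 -> V=0 FIRE
t=9: input=0 -> V=0
t=10: input=3 -> V=0 FIRE
t=11: input=4 -> V=0 FIRE
t=12: input=4 -> V=0 FIRE
t=13: input=2 -> V=16

Answer: 1 3 4 7 8 10 11 12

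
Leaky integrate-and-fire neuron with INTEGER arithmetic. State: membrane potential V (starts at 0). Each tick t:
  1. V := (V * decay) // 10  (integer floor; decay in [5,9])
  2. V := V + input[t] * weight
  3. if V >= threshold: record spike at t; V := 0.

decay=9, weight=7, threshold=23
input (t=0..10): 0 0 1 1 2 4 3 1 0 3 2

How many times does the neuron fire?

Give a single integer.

Answer: 4

Derivation:
t=0: input=0 -> V=0
t=1: input=0 -> V=0
t=2: input=1 -> V=7
t=3: input=1 -> V=13
t=4: input=2 -> V=0 FIRE
t=5: input=4 -> V=0 FIRE
t=6: input=3 -> V=21
t=7: input=1 -> V=0 FIRE
t=8: input=0 -> V=0
t=9: input=3 -> V=21
t=10: input=2 -> V=0 FIRE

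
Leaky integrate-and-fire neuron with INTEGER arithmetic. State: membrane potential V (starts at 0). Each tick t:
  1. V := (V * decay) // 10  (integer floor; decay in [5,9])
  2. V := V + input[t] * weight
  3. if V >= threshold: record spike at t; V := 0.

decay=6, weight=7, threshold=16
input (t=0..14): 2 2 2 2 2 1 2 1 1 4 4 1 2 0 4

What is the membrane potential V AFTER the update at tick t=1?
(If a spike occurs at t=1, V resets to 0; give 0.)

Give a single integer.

Answer: 0

Derivation:
t=0: input=2 -> V=14
t=1: input=2 -> V=0 FIRE
t=2: input=2 -> V=14
t=3: input=2 -> V=0 FIRE
t=4: input=2 -> V=14
t=5: input=1 -> V=15
t=6: input=2 -> V=0 FIRE
t=7: input=1 -> V=7
t=8: input=1 -> V=11
t=9: input=4 -> V=0 FIRE
t=10: input=4 -> V=0 FIRE
t=11: input=1 -> V=7
t=12: input=2 -> V=0 FIRE
t=13: input=0 -> V=0
t=14: input=4 -> V=0 FIRE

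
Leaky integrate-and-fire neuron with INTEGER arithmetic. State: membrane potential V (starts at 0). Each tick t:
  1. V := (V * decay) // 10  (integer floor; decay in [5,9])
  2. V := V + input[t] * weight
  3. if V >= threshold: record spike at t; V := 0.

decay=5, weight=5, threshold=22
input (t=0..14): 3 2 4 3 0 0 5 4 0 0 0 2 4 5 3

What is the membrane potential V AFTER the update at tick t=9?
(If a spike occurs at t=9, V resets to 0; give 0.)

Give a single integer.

Answer: 5

Derivation:
t=0: input=3 -> V=15
t=1: input=2 -> V=17
t=2: input=4 -> V=0 FIRE
t=3: input=3 -> V=15
t=4: input=0 -> V=7
t=5: input=0 -> V=3
t=6: input=5 -> V=0 FIRE
t=7: input=4 -> V=20
t=8: input=0 -> V=10
t=9: input=0 -> V=5
t=10: input=0 -> V=2
t=11: input=2 -> V=11
t=12: input=4 -> V=0 FIRE
t=13: input=5 -> V=0 FIRE
t=14: input=3 -> V=15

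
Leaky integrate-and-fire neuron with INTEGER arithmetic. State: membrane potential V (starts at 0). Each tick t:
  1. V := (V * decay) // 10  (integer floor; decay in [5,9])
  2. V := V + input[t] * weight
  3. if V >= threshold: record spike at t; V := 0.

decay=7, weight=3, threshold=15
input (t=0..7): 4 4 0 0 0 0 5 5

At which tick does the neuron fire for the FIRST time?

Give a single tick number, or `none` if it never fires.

t=0: input=4 -> V=12
t=1: input=4 -> V=0 FIRE
t=2: input=0 -> V=0
t=3: input=0 -> V=0
t=4: input=0 -> V=0
t=5: input=0 -> V=0
t=6: input=5 -> V=0 FIRE
t=7: input=5 -> V=0 FIRE

Answer: 1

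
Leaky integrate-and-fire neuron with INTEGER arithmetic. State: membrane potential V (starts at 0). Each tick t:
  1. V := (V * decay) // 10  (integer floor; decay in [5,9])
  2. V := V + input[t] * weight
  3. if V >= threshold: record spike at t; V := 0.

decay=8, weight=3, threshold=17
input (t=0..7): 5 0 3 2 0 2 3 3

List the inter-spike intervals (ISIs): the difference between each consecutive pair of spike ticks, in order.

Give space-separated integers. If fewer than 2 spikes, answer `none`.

t=0: input=5 -> V=15
t=1: input=0 -> V=12
t=2: input=3 -> V=0 FIRE
t=3: input=2 -> V=6
t=4: input=0 -> V=4
t=5: input=2 -> V=9
t=6: input=3 -> V=16
t=7: input=3 -> V=0 FIRE

Answer: 5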